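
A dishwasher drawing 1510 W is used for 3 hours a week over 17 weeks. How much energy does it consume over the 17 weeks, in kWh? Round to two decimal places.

Runtime = 3 h/week × 17 weeks = 51 h
Energy = 1.51 kW × 51 h = 77.01 kWh

77.01 kWh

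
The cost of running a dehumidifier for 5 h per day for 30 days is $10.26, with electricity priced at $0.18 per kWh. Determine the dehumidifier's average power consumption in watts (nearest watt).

Energy = $10.26 ÷ $0.18/kWh = 57 kWh
Runtime = 5 h/day × 30 days = 150 h
Power = 57 kWh ÷ 150 h = 0.38 kW = 380 W

380 W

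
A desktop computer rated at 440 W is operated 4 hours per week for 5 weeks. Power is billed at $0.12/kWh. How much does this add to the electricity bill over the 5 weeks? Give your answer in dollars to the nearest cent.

$1.06

Runtime = 4 h/week × 5 weeks = 20 h
Energy = 0.44 kW × 20 h = 8.8 kWh
Cost = 8.8 kWh × $0.12/kWh = $1.06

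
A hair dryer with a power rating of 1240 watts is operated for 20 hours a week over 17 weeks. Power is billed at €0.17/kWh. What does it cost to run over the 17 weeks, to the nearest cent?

Runtime = 20 h/week × 17 weeks = 340 h
Energy = 1.24 kW × 340 h = 421.6 kWh
Cost = 421.6 kWh × €0.17/kWh = €71.67

€71.67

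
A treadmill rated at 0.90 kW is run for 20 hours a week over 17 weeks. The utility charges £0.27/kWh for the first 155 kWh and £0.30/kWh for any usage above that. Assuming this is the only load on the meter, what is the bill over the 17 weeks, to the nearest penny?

£87.15

Runtime = 20 h/week × 17 weeks = 340 h
Energy = 0.9 kW × 340 h = 306 kWh
Tier 1 (0–155 kWh): 155 × £0.27 = £41.85
Above 155 kWh: 151 × £0.30 = £45.3
Bill = £87.15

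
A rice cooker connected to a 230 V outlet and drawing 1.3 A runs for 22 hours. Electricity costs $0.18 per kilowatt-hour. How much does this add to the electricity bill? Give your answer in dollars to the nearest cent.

$1.18

Power = 1.3 A × 230 V = 299 W = 0.299 kW
Energy = 0.299 kW × 22 h = 6.578 kWh
Cost = 6.578 kWh × $0.18/kWh = $1.18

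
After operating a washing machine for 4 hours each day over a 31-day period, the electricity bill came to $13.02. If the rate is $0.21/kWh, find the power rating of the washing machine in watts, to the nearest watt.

Energy = $13.02 ÷ $0.21/kWh = 62 kWh
Runtime = 4 h/day × 31 days = 124 h
Power = 62 kWh ÷ 124 h = 0.5 kW = 500 W

500 W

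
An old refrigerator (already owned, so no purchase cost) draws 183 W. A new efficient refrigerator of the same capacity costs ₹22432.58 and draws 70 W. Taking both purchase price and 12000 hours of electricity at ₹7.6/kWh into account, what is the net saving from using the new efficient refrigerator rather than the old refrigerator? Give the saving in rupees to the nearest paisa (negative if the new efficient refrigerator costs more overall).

old refrigerator: ₹0.00 + (183/1000) kW × 12000 h × ₹7.6 = ₹0.00 + ₹16689.6 = ₹16689.6
new efficient refrigerator: ₹22432.58 + (70/1000) kW × 12000 h × ₹7.6 = ₹22432.58 + ₹6384 = ₹28816.58
Saving = ₹16689.6 − ₹28816.58 = −₹12126.98

-₹12126.98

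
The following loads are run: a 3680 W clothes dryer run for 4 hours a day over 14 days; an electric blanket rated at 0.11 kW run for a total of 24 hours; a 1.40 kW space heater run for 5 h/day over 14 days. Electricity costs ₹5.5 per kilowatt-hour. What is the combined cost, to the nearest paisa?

clothes dryer: Runtime = 4 h/day × 14 days = 56 h
clothes dryer: 3.68 kW × 56 h = 206.08 kWh
electric blanket: 0.11 kW × 24 h = 2.64 kWh
space heater: Runtime = 5 h/day × 14 days = 70 h
space heater: 1.4 kW × 70 h = 98 kWh
Total energy = 306.72 kWh
Cost = 306.72 × ₹5.5 = ₹1686.96

₹1686.96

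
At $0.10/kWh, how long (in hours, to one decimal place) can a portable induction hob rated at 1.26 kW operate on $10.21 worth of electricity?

81.0 h

Energy available = $10.21 ÷ $0.10/kWh = 102.1 kWh
Hours = 102.1 kWh ÷ 1.26 kW = 81.0 h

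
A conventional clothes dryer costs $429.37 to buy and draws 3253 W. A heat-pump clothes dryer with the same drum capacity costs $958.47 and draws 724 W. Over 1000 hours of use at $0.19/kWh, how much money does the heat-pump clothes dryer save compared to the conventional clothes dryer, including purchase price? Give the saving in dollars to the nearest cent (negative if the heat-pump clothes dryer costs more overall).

conventional clothes dryer: $429.37 + (3253/1000) kW × 1000 h × $0.19 = $429.37 + $618.07 = $1047.44
heat-pump clothes dryer: $958.47 + (724/1000) kW × 1000 h × $0.19 = $958.47 + $137.56 = $1096.03
Saving = $1047.44 − $1096.03 = −$48.59

-$48.59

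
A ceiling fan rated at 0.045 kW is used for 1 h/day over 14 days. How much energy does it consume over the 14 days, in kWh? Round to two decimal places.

0.63 kWh

Runtime = 1 h/day × 14 days = 14 h
Energy = 0.045 kW × 14 h = 0.63 kWh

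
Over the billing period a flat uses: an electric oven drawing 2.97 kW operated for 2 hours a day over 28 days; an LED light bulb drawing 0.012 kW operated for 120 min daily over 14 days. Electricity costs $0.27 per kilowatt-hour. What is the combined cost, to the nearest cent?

electric oven: Runtime = 2 h/day × 28 days = 56 h
electric oven: 2.97 kW × 56 h = 166.32 kWh
LED light bulb: Runtime = 120 min × 14 = 1680 min = 28 h
LED light bulb: 0.012 kW × 28 h = 0.336 kWh
Total energy = 166.656 kWh
Cost = 166.656 × $0.27 = $45.00

$45.00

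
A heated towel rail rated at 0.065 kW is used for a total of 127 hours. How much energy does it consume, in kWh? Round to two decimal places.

Energy = 0.065 kW × 127 h = 8.255 kWh ≈ 8.26 kWh

8.26 kWh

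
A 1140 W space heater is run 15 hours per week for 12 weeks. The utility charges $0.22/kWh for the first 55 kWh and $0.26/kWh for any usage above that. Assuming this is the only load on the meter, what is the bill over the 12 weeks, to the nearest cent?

$51.15

Runtime = 15 h/week × 12 weeks = 180 h
Energy = 1.14 kW × 180 h = 205.2 kWh
Tier 1 (0–55 kWh): 55 × $0.22 = $12.1
Above 55 kWh: 150.2 × $0.26 = $39.052
Bill = $51.15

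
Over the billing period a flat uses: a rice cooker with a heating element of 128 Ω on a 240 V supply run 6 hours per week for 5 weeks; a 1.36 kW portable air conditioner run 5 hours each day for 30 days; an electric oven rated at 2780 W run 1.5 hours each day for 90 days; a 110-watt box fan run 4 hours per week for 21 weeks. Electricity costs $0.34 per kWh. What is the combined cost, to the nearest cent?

$204.69

rice cooker: Power = V²/R = 240²/128 = 450 W = 0.45 kW
rice cooker: Runtime = 6 h/week × 5 weeks = 30 h
rice cooker: 0.45 kW × 30 h = 13.5 kWh
portable air conditioner: Runtime = 5 h/day × 30 days = 150 h
portable air conditioner: 1.36 kW × 150 h = 204 kWh
electric oven: Runtime = 1.5 h/day × 90 days = 135 h
electric oven: 2.78 kW × 135 h = 375.3 kWh
box fan: Runtime = 4 h/week × 21 weeks = 84 h
box fan: 0.11 kW × 84 h = 9.24 kWh
Total energy = 602.04 kWh
Cost = 602.04 × $0.34 = $204.69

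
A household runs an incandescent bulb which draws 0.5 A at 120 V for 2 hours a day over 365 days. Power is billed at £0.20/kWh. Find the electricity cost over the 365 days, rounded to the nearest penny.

Power = 0.5 A × 120 V = 60 W = 0.06 kW
Runtime = 2 h/day × 365 days = 730 h
Energy = 0.06 kW × 730 h = 43.8 kWh
Cost = 43.8 kWh × £0.20/kWh = £8.76

£8.76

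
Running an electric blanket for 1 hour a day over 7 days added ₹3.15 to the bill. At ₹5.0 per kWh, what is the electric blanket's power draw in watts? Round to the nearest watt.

Energy = ₹3.15 ÷ ₹5.0/kWh = 0.63 kWh
Runtime = 1 h/day × 7 days = 7 h
Power = 0.63 kWh ÷ 7 h = 0.09 kW = 90 W

90 W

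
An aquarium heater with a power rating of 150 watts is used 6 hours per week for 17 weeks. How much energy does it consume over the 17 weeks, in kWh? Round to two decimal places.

15.30 kWh

Runtime = 6 h/week × 17 weeks = 102 h
Energy = 0.15 kW × 102 h = 15.3 kWh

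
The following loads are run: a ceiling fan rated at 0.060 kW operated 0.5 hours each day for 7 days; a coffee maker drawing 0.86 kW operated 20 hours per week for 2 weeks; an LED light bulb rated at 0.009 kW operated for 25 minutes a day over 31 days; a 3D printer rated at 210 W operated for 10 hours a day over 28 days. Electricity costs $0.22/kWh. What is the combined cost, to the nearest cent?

$20.58

ceiling fan: Runtime = 0.5 h/day × 7 days = 3.5 h
ceiling fan: 0.06 kW × 3.5 h = 0.21 kWh
coffee maker: Runtime = 20 h/week × 2 weeks = 40 h
coffee maker: 0.86 kW × 40 h = 34.4 kWh
LED light bulb: Runtime = 25 min × 31 = 775 min = 12.916666… h
LED light bulb: 0.009 kW × 12.916666… h = 0.11625 kWh
3D printer: Runtime = 10 h/day × 28 days = 280 h
3D printer: 0.21 kW × 280 h = 58.8 kWh
Total energy = 93.52625 kWh
Cost = 93.52625 × $0.22 = $20.58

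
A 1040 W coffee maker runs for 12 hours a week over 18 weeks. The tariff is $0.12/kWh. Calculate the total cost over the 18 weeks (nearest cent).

Runtime = 12 h/week × 18 weeks = 216 h
Energy = 1.04 kW × 216 h = 224.64 kWh
Cost = 224.64 kWh × $0.12/kWh = $26.96

$26.96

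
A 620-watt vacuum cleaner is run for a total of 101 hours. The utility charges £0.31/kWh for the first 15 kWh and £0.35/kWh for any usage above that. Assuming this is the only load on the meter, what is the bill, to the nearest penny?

£21.32

Energy = 0.62 kW × 101 h = 62.62 kWh
Tier 1 (0–15 kWh): 15 × £0.31 = £4.65
Above 15 kWh: 47.62 × £0.35 = £16.667
Bill = £21.32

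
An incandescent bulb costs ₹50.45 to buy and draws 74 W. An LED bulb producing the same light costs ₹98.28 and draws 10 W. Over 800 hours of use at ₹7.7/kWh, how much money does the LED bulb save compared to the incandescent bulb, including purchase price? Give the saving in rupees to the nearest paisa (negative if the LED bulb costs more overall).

incandescent bulb: ₹50.45 + (74/1000) kW × 800 h × ₹7.7 = ₹50.45 + ₹455.84 = ₹506.29
LED bulb: ₹98.28 + (10/1000) kW × 800 h × ₹7.7 = ₹98.28 + ₹61.6 = ₹159.88
Saving = ₹506.29 − ₹159.88 = ₹346.41

₹346.41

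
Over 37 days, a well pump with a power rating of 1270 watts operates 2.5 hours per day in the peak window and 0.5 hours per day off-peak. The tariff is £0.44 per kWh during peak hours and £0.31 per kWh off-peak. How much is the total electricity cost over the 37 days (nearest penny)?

£58.97

Peak energy = 1.27 kW × 2.5 h × 37 = 117.475 kWh
Off-peak energy = 1.27 kW × 0.5 h × 37 = 23.495 kWh
Cost = 117.475 × £0.44 + 23.495 × £0.31 = £51.689 + £7.28345 = £58.97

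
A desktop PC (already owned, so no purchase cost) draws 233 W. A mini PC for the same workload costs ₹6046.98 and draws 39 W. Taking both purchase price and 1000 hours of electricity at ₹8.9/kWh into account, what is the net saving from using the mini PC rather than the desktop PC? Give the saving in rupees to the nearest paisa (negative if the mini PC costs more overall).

desktop PC: ₹0.00 + (233/1000) kW × 1000 h × ₹8.9 = ₹0.00 + ₹2073.7 = ₹2073.7
mini PC: ₹6046.98 + (39/1000) kW × 1000 h × ₹8.9 = ₹6046.98 + ₹347.1 = ₹6394.08
Saving = ₹2073.7 − ₹6394.08 = −₹4320.38

-₹4320.38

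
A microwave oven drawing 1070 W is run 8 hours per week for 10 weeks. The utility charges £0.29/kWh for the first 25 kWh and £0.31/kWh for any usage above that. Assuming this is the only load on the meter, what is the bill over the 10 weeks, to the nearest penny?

Runtime = 8 h/week × 10 weeks = 80 h
Energy = 1.07 kW × 80 h = 85.6 kWh
Tier 1 (0–25 kWh): 25 × £0.29 = £7.25
Above 25 kWh: 60.6 × £0.31 = £18.786
Bill = £26.04

£26.04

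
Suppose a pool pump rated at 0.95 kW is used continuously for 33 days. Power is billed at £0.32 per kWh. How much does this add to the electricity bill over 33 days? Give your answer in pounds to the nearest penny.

£240.77

Runtime = 24 h × 33 = 792 h
Energy = 0.95 kW × 792 h = 752.4 kWh
Cost = 752.4 kWh × £0.32/kWh = £240.77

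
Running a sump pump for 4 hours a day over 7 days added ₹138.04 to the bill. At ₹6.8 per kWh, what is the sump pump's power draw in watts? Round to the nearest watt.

725 W

Energy = ₹138.04 ÷ ₹6.8/kWh = 20.3 kWh
Runtime = 4 h/day × 7 days = 28 h
Power = 20.3 kWh ÷ 28 h = 0.725 kW = 725 W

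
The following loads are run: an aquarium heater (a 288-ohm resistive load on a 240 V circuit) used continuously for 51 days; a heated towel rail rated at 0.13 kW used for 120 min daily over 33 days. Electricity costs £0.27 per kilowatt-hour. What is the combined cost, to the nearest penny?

aquarium heater: Power = V²/R = 240²/288 = 200 W = 0.2 kW
aquarium heater: Runtime = 24 h × 51 = 1224 h
aquarium heater: 0.2 kW × 1224 h = 244.8 kWh
heated towel rail: Runtime = 120 min × 33 = 3960 min = 66 h
heated towel rail: 0.13 kW × 66 h = 8.58 kWh
Total energy = 253.38 kWh
Cost = 253.38 × £0.27 = £68.41

£68.41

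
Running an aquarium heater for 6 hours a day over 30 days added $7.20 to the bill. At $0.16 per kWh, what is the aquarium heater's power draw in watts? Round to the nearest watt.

Energy = $7.20 ÷ $0.16/kWh = 45 kWh
Runtime = 6 h/day × 30 days = 180 h
Power = 45 kWh ÷ 180 h = 0.25 kW = 250 W

250 W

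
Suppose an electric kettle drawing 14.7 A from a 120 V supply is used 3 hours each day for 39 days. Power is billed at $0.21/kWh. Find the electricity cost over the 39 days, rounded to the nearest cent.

Power = 14.7 A × 120 V = 1764 W = 1.764 kW
Runtime = 3 h/day × 39 days = 117 h
Energy = 1.764 kW × 117 h = 206.388 kWh
Cost = 206.388 kWh × $0.21/kWh = $43.34

$43.34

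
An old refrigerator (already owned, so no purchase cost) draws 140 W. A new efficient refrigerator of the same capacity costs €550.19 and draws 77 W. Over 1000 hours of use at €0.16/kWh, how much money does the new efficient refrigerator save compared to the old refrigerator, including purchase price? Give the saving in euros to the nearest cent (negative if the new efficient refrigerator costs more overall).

-€540.11

old refrigerator: €0.00 + (140/1000) kW × 1000 h × €0.16 = €0.00 + €22.4 = €22.4
new efficient refrigerator: €550.19 + (77/1000) kW × 1000 h × €0.16 = €550.19 + €12.32 = €562.51
Saving = €22.4 − €562.51 = −€540.11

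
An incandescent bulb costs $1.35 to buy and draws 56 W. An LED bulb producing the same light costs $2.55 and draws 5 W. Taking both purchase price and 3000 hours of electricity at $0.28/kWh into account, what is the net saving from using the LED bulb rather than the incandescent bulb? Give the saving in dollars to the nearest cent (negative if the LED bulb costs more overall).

$41.64

incandescent bulb: $1.35 + (56/1000) kW × 3000 h × $0.28 = $1.35 + $47.04 = $48.39
LED bulb: $2.55 + (5/1000) kW × 3000 h × $0.28 = $2.55 + $4.2 = $6.75
Saving = $48.39 − $6.75 = $41.64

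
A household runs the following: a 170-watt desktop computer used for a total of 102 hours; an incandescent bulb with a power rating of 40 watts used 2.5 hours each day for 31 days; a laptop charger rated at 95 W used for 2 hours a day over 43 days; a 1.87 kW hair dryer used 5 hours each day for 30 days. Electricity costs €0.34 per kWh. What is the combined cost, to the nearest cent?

desktop computer: 0.17 kW × 102 h = 17.34 kWh
incandescent bulb: Runtime = 2.5 h/day × 31 days = 77.5 h
incandescent bulb: 0.04 kW × 77.5 h = 3.1 kWh
laptop charger: Runtime = 2 h/day × 43 days = 86 h
laptop charger: 0.095 kW × 86 h = 8.17 kWh
hair dryer: Runtime = 5 h/day × 30 days = 150 h
hair dryer: 1.87 kW × 150 h = 280.5 kWh
Total energy = 309.11 kWh
Cost = 309.11 × €0.34 = €105.10

€105.10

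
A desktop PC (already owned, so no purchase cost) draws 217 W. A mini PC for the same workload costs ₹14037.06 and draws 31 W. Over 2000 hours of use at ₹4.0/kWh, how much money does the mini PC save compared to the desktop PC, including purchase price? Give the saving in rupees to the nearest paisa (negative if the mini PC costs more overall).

-₹12549.06

desktop PC: ₹0.00 + (217/1000) kW × 2000 h × ₹4.0 = ₹0.00 + ₹1736 = ₹1736
mini PC: ₹14037.06 + (31/1000) kW × 2000 h × ₹4.0 = ₹14037.06 + ₹248 = ₹14285.06
Saving = ₹1736 − ₹14285.06 = −₹12549.06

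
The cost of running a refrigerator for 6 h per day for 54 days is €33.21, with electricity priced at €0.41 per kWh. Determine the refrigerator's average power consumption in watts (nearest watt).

250 W

Energy = €33.21 ÷ €0.41/kWh = 81 kWh
Runtime = 6 h/day × 54 days = 324 h
Power = 81 kWh ÷ 324 h = 0.25 kW = 250 W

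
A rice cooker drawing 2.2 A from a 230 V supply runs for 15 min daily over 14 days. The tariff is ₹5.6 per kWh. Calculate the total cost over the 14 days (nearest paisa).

Power = 2.2 A × 230 V = 506 W = 0.506 kW
Runtime = 15 min × 14 = 210 min = 3.5 h
Energy = 0.506 kW × 3.5 h = 1.771 kWh
Cost = 1.771 kWh × ₹5.6/kWh = ₹9.92

₹9.92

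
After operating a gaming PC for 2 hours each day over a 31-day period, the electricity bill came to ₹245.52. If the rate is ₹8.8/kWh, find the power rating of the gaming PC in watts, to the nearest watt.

450 W

Energy = ₹245.52 ÷ ₹8.8/kWh = 27.9 kWh
Runtime = 2 h/day × 31 days = 62 h
Power = 27.9 kWh ÷ 62 h = 0.45 kW = 450 W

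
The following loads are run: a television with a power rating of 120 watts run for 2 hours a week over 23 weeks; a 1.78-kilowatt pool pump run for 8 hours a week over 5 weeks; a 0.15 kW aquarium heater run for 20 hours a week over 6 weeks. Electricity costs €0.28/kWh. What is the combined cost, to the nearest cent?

television: Runtime = 2 h/week × 23 weeks = 46 h
television: 0.12 kW × 46 h = 5.52 kWh
pool pump: Runtime = 8 h/week × 5 weeks = 40 h
pool pump: 1.78 kW × 40 h = 71.2 kWh
aquarium heater: Runtime = 20 h/week × 6 weeks = 120 h
aquarium heater: 0.15 kW × 120 h = 18 kWh
Total energy = 94.72 kWh
Cost = 94.72 × €0.28 = €26.52

€26.52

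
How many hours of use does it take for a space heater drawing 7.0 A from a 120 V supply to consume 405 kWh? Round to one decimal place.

482.1 h

Power = 7.0 A × 120 V = 840 W = 0.84 kW
Hours = 405 kWh ÷ 0.84 kW = 482.1 h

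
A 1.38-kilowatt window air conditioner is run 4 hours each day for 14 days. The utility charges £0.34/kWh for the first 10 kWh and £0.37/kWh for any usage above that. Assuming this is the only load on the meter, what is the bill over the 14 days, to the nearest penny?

£28.29

Runtime = 4 h/day × 14 days = 56 h
Energy = 1.38 kW × 56 h = 77.28 kWh
Tier 1 (0–10 kWh): 10 × £0.34 = £3.4
Above 10 kWh: 67.28 × £0.37 = £24.8936
Bill = £28.29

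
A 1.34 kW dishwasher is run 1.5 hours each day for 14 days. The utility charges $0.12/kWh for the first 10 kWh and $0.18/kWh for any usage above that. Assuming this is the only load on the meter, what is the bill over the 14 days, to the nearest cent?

$4.47

Runtime = 1.5 h/day × 14 days = 21 h
Energy = 1.34 kW × 21 h = 28.14 kWh
Tier 1 (0–10 kWh): 10 × $0.12 = $1.2
Above 10 kWh: 18.14 × $0.18 = $3.2652
Bill = $4.47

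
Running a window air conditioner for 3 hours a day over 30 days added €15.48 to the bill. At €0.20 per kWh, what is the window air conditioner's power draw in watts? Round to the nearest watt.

860 W

Energy = €15.48 ÷ €0.20/kWh = 77.4 kWh
Runtime = 3 h/day × 30 days = 90 h
Power = 77.4 kWh ÷ 90 h = 0.86 kW = 860 W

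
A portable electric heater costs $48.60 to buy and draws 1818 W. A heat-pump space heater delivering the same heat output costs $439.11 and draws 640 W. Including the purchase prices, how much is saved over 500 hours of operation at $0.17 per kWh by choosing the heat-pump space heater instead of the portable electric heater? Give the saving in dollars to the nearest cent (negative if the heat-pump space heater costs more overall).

portable electric heater: $48.60 + (1818/1000) kW × 500 h × $0.17 = $48.60 + $154.53 = $203.13
heat-pump space heater: $439.11 + (640/1000) kW × 500 h × $0.17 = $439.11 + $54.4 = $493.51
Saving = $203.13 − $493.51 = −$290.38

-$290.38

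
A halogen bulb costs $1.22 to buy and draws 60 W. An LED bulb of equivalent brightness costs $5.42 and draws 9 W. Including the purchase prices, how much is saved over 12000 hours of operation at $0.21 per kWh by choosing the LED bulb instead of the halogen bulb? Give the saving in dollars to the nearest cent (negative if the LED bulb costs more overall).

halogen bulb: $1.22 + (60/1000) kW × 12000 h × $0.21 = $1.22 + $151.2 = $152.42
LED bulb: $5.42 + (9/1000) kW × 12000 h × $0.21 = $5.42 + $22.68 = $28.1
Saving = $152.42 − $28.1 = $124.32

$124.32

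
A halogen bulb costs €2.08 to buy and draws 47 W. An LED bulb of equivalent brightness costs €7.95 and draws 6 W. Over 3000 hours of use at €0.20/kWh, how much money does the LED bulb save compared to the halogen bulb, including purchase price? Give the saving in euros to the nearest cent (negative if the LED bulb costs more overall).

halogen bulb: €2.08 + (47/1000) kW × 3000 h × €0.20 = €2.08 + €28.2 = €30.28
LED bulb: €7.95 + (6/1000) kW × 3000 h × €0.20 = €7.95 + €3.6 = €11.55
Saving = €30.28 − €11.55 = €18.73

€18.73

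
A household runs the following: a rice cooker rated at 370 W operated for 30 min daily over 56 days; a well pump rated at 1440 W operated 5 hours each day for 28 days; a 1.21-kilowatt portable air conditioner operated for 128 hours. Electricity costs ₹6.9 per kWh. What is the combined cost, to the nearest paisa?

rice cooker: Runtime = 30 min × 56 = 1680 min = 28 h
rice cooker: 0.37 kW × 28 h = 10.36 kWh
well pump: Runtime = 5 h/day × 28 days = 140 h
well pump: 1.44 kW × 140 h = 201.6 kWh
portable air conditioner: 1.21 kW × 128 h = 154.88 kWh
Total energy = 366.84 kWh
Cost = 366.84 × ₹6.9 = ₹2531.20

₹2531.20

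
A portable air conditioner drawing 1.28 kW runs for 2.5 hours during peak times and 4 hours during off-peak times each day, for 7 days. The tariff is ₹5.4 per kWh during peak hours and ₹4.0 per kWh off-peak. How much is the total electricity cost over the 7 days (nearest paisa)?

₹264.32

Peak energy = 1.28 kW × 2.5 h × 7 = 22.4 kWh
Off-peak energy = 1.28 kW × 4 h × 7 = 35.84 kWh
Cost = 22.4 × ₹5.4 + 35.84 × ₹4.0 = ₹120.96 + ₹143.36 = ₹264.32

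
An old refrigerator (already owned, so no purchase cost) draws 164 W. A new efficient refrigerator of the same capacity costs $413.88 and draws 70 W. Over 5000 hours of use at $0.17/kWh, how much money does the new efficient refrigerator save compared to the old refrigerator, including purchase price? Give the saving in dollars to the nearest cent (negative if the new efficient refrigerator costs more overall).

-$333.98

old refrigerator: $0.00 + (164/1000) kW × 5000 h × $0.17 = $0.00 + $139.4 = $139.4
new efficient refrigerator: $413.88 + (70/1000) kW × 5000 h × $0.17 = $413.88 + $59.5 = $473.38
Saving = $139.4 − $473.38 = −$333.98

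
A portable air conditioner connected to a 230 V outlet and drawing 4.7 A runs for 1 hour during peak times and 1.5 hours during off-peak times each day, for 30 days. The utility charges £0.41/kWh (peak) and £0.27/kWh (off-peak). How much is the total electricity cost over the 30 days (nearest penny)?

Power = 4.7 A × 230 V = 1081 W = 1.081 kW
Peak energy = 1.081 kW × 1 h × 30 = 32.43 kWh
Off-peak energy = 1.081 kW × 1.5 h × 30 = 48.645 kWh
Cost = 32.43 × £0.41 + 48.645 × £0.27 = £13.2963 + £13.13415 = £26.43

£26.43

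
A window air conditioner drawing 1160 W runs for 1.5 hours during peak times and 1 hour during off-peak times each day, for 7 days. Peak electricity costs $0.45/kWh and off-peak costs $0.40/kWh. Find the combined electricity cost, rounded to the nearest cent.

$8.73

Peak energy = 1.16 kW × 1.5 h × 7 = 12.18 kWh
Off-peak energy = 1.16 kW × 1 h × 7 = 8.12 kWh
Cost = 12.18 × $0.45 + 8.12 × $0.40 = $5.481 + $3.248 = $8.73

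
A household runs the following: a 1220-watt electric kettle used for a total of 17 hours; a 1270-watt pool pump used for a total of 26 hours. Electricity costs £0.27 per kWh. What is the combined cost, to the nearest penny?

electric kettle: 1.22 kW × 17 h = 20.74 kWh
pool pump: 1.27 kW × 26 h = 33.02 kWh
Total energy = 53.76 kWh
Cost = 53.76 × £0.27 = £14.52

£14.52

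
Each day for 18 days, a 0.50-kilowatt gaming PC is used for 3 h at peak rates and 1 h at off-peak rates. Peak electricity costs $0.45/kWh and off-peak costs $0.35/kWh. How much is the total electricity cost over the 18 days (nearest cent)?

$15.30

Peak energy = 0.5 kW × 3 h × 18 = 27 kWh
Off-peak energy = 0.5 kW × 1 h × 18 = 9 kWh
Cost = 27 × $0.45 + 9 × $0.35 = $12.15 + $3.15 = $15.30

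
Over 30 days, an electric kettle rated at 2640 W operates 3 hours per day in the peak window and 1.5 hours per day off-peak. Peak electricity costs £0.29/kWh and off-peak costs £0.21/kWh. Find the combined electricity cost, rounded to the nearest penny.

£93.85

Peak energy = 2.64 kW × 3 h × 30 = 237.6 kWh
Off-peak energy = 2.64 kW × 1.5 h × 30 = 118.8 kWh
Cost = 237.6 × £0.29 + 118.8 × £0.21 = £68.904 + £24.948 = £93.85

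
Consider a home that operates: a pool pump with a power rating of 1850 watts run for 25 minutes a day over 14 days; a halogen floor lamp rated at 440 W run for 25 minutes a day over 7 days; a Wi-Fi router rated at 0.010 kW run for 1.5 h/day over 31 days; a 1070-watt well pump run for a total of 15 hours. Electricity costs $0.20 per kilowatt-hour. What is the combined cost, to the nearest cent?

$5.72

pool pump: Runtime = 25 min × 14 = 350 min = 5.833333… h
pool pump: 1.85 kW × 5.833333… h = 10.791666… kWh
halogen floor lamp: Runtime = 25 min × 7 = 175 min = 2.916666… h
halogen floor lamp: 0.44 kW × 2.916666… h = 1.283333… kWh
Wi-Fi router: Runtime = 1.5 h/day × 31 days = 46.5 h
Wi-Fi router: 0.01 kW × 46.5 h = 0.465 kWh
well pump: 1.07 kW × 15 h = 16.05 kWh
Total energy = 28.59 kWh
Cost = 28.59 × $0.20 = $5.72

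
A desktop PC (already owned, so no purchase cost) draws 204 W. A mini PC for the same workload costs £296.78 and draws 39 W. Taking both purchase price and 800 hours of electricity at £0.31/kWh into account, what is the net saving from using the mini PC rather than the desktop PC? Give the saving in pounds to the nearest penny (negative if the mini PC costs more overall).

desktop PC: £0.00 + (204/1000) kW × 800 h × £0.31 = £0.00 + £50.592 = £50.592
mini PC: £296.78 + (39/1000) kW × 800 h × £0.31 = £296.78 + £9.672 = £306.452
Saving = £50.592 − £306.452 = −£255.86

-£255.86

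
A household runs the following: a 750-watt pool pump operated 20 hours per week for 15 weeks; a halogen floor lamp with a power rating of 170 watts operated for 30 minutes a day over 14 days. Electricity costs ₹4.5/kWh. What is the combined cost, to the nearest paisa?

pool pump: Runtime = 20 h/week × 15 weeks = 300 h
pool pump: 0.75 kW × 300 h = 225 kWh
halogen floor lamp: Runtime = 30 min × 14 = 420 min = 7 h
halogen floor lamp: 0.17 kW × 7 h = 1.19 kWh
Total energy = 226.19 kWh
Cost = 226.19 × ₹4.5 = ₹1017.86

₹1017.86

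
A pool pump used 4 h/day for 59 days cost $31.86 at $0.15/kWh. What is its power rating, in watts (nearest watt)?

Energy = $31.86 ÷ $0.15/kWh = 212.4 kWh
Runtime = 4 h/day × 59 days = 236 h
Power = 212.4 kWh ÷ 236 h = 0.9 kW = 900 W

900 W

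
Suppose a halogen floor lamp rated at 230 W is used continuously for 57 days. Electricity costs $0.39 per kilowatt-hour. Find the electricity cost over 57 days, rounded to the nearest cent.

$122.71

Runtime = 24 h × 57 = 1368 h
Energy = 0.23 kW × 1368 h = 314.64 kWh
Cost = 314.64 kWh × $0.39/kWh = $122.71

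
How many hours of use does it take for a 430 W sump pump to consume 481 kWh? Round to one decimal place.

1118.6 h

Hours = 481 kWh ÷ 0.43 kW = 1118.6 h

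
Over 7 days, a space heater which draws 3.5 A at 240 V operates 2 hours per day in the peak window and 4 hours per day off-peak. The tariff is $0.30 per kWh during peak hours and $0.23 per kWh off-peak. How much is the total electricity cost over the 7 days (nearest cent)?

Power = 3.5 A × 240 V = 840 W = 0.84 kW
Peak energy = 0.84 kW × 2 h × 7 = 11.76 kWh
Off-peak energy = 0.84 kW × 4 h × 7 = 23.52 kWh
Cost = 11.76 × $0.30 + 23.52 × $0.23 = $3.528 + $5.4096 = $8.94

$8.94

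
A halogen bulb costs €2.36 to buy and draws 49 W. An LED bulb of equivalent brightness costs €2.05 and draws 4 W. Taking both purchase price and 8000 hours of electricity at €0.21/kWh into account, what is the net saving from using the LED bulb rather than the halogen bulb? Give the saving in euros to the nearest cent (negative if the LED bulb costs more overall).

halogen bulb: €2.36 + (49/1000) kW × 8000 h × €0.21 = €2.36 + €82.32 = €84.68
LED bulb: €2.05 + (4/1000) kW × 8000 h × €0.21 = €2.05 + €6.72 = €8.77
Saving = €84.68 − €8.77 = €75.91

€75.91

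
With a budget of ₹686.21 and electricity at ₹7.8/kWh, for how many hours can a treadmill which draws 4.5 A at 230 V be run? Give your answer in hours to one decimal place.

Power = 4.5 A × 230 V = 1035 W = 1.035 kW
Energy available = ₹686.21 ÷ ₹7.8/kWh = 87.9756 kWh
Hours = 87.9756 kWh ÷ 1.035 kW = 85.0 h

85.0 h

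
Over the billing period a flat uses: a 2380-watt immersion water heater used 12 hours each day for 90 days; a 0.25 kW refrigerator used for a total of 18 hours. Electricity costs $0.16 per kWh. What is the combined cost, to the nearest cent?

immersion water heater: Runtime = 12 h/day × 90 days = 1080 h
immersion water heater: 2.38 kW × 1080 h = 2570.4 kWh
refrigerator: 0.25 kW × 18 h = 4.5 kWh
Total energy = 2574.9 kWh
Cost = 2574.9 × $0.16 = $411.98

$411.98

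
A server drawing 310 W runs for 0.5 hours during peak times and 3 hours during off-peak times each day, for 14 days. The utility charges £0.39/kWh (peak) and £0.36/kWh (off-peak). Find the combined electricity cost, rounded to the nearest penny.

£5.53

Peak energy = 0.31 kW × 0.5 h × 14 = 2.17 kWh
Off-peak energy = 0.31 kW × 3 h × 14 = 13.02 kWh
Cost = 2.17 × £0.39 + 13.02 × £0.36 = £0.8463 + £4.6872 = £5.53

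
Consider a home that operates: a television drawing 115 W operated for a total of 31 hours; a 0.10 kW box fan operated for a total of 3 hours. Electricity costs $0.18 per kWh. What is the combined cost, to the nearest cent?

television: 0.115 kW × 31 h = 3.565 kWh
box fan: 0.1 kW × 3 h = 0.3 kWh
Total energy = 3.865 kWh
Cost = 3.865 × $0.18 = $0.70

$0.70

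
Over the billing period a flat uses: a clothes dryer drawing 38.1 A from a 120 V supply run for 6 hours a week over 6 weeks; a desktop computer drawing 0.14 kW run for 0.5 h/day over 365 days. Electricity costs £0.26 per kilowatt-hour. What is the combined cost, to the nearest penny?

£49.44

clothes dryer: Power = 38.1 A × 120 V = 4572 W = 4.572 kW
clothes dryer: Runtime = 6 h/week × 6 weeks = 36 h
clothes dryer: 4.572 kW × 36 h = 164.592 kWh
desktop computer: Runtime = 0.5 h/day × 365 days = 182.5 h
desktop computer: 0.14 kW × 182.5 h = 25.55 kWh
Total energy = 190.142 kWh
Cost = 190.142 × £0.26 = £49.44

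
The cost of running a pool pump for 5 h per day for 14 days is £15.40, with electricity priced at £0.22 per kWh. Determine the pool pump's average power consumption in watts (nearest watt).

Energy = £15.40 ÷ £0.22/kWh = 70 kWh
Runtime = 5 h/day × 14 days = 70 h
Power = 70 kWh ÷ 70 h = 1 kW = 1000 W

1000 W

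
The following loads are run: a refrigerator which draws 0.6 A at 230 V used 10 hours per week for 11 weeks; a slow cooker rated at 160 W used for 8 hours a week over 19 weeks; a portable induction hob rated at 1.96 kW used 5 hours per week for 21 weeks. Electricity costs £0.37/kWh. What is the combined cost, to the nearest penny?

refrigerator: Power = 0.6 A × 230 V = 138 W = 0.138 kW
refrigerator: Runtime = 10 h/week × 11 weeks = 110 h
refrigerator: 0.138 kW × 110 h = 15.18 kWh
slow cooker: Runtime = 8 h/week × 19 weeks = 152 h
slow cooker: 0.16 kW × 152 h = 24.32 kWh
portable induction hob: Runtime = 5 h/week × 21 weeks = 105 h
portable induction hob: 1.96 kW × 105 h = 205.8 kWh
Total energy = 245.3 kWh
Cost = 245.3 × £0.37 = £90.76

£90.76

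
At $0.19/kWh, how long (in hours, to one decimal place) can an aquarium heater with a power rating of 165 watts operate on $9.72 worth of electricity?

310.0 h

Energy available = $9.72 ÷ $0.19/kWh = 51.1579 kWh
Hours = 51.1579 kWh ÷ 0.165 kW = 310.0 h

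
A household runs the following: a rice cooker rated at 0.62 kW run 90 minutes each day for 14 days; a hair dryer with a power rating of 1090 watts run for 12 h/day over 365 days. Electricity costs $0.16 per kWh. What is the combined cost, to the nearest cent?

rice cooker: Runtime = 90 min × 14 = 1260 min = 21 h
rice cooker: 0.62 kW × 21 h = 13.02 kWh
hair dryer: Runtime = 12 h/day × 365 days = 4380 h
hair dryer: 1.09 kW × 4380 h = 4774.2 kWh
Total energy = 4787.22 kWh
Cost = 4787.22 × $0.16 = $765.96

$765.96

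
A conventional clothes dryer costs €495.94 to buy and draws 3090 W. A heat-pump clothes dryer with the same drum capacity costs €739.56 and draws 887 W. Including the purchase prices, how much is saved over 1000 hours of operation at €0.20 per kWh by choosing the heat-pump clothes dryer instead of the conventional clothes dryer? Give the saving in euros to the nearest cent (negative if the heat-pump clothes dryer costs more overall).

€196.98

conventional clothes dryer: €495.94 + (3090/1000) kW × 1000 h × €0.20 = €495.94 + €618 = €1113.94
heat-pump clothes dryer: €739.56 + (887/1000) kW × 1000 h × €0.20 = €739.56 + €177.4 = €916.96
Saving = €1113.94 − €916.96 = €196.98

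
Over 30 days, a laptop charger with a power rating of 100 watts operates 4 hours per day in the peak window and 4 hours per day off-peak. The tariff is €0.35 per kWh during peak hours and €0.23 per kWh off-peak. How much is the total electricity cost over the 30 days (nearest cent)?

€6.96

Peak energy = 0.1 kW × 4 h × 30 = 12 kWh
Off-peak energy = 0.1 kW × 4 h × 30 = 12 kWh
Cost = 12 × €0.35 + 12 × €0.23 = €4.2 + €2.76 = €6.96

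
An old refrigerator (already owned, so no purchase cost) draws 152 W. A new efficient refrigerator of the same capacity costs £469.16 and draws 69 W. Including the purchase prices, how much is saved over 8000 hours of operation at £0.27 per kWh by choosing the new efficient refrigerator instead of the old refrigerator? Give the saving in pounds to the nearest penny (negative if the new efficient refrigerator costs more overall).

old refrigerator: £0.00 + (152/1000) kW × 8000 h × £0.27 = £0.00 + £328.32 = £328.32
new efficient refrigerator: £469.16 + (69/1000) kW × 8000 h × £0.27 = £469.16 + £149.04 = £618.2
Saving = £328.32 − £618.2 = −£289.88

-£289.88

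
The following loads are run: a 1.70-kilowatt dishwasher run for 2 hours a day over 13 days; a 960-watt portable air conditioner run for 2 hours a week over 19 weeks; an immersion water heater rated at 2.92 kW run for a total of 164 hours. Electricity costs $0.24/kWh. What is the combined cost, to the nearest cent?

$134.29

dishwasher: Runtime = 2 h/day × 13 days = 26 h
dishwasher: 1.7 kW × 26 h = 44.2 kWh
portable air conditioner: Runtime = 2 h/week × 19 weeks = 38 h
portable air conditioner: 0.96 kW × 38 h = 36.48 kWh
immersion water heater: 2.92 kW × 164 h = 478.88 kWh
Total energy = 559.56 kWh
Cost = 559.56 × $0.24 = $134.29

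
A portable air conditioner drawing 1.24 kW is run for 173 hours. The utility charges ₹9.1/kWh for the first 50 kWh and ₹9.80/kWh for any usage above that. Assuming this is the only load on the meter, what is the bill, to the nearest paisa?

₹2067.30

Energy = 1.24 kW × 173 h = 214.52 kWh
Tier 1 (0–50 kWh): 50 × ₹9.1 = ₹455
Above 50 kWh: 164.52 × ₹9.80 = ₹1612.296
Bill = ₹2067.30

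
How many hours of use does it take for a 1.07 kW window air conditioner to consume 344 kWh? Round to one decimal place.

Hours = 344 kWh ÷ 1.07 kW = 321.5 h

321.5 h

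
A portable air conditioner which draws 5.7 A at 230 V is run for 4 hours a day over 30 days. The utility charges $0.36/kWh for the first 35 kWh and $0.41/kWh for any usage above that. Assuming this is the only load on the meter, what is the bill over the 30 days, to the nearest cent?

$62.75

Power = 5.7 A × 230 V = 1311 W = 1.311 kW
Runtime = 4 h/day × 30 days = 120 h
Energy = 1.311 kW × 120 h = 157.32 kWh
Tier 1 (0–35 kWh): 35 × $0.36 = $12.6
Above 35 kWh: 122.32 × $0.41 = $50.1512
Bill = $62.75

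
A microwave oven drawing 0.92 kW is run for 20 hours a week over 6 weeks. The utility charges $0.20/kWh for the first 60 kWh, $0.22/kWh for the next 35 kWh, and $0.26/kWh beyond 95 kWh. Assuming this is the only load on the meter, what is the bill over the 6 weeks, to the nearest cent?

$23.70

Runtime = 20 h/week × 6 weeks = 120 h
Energy = 0.92 kW × 120 h = 110.4 kWh
Tier 1 (0–60 kWh): 60 × $0.20 = $12
Tier 2 (60–95 kWh): 35 × $0.22 = $7.7
Above 95 kWh: 15.4 × $0.26 = $4.004
Bill = $23.70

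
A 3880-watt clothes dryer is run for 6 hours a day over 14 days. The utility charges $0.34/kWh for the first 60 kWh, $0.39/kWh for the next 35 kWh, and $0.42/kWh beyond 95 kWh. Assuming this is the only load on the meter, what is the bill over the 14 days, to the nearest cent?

$131.04

Runtime = 6 h/day × 14 days = 84 h
Energy = 3.88 kW × 84 h = 325.92 kWh
Tier 1 (0–60 kWh): 60 × $0.34 = $20.4
Tier 2 (60–95 kWh): 35 × $0.39 = $13.65
Above 95 kWh: 230.92 × $0.42 = $96.9864
Bill = $131.04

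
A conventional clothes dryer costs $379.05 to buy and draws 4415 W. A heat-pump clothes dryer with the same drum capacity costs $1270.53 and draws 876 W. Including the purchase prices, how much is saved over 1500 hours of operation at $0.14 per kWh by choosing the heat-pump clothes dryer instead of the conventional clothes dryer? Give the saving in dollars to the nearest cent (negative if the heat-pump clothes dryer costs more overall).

-$148.29

conventional clothes dryer: $379.05 + (4415/1000) kW × 1500 h × $0.14 = $379.05 + $927.15 = $1306.2
heat-pump clothes dryer: $1270.53 + (876/1000) kW × 1500 h × $0.14 = $1270.53 + $183.96 = $1454.49
Saving = $1306.2 − $1454.49 = −$148.29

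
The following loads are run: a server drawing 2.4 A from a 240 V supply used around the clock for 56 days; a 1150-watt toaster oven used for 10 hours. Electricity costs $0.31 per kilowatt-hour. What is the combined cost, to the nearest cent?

server: Power = 2.4 A × 240 V = 576 W = 0.576 kW
server: Runtime = 24 h × 56 = 1344 h
server: 0.576 kW × 1344 h = 774.144 kWh
toaster oven: 1.15 kW × 10 h = 11.5 kWh
Total energy = 785.644 kWh
Cost = 785.644 × $0.31 = $243.55

$243.55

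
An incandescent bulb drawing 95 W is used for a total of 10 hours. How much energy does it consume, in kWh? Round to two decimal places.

0.95 kWh

Energy = 0.095 kW × 10 h = 0.95 kWh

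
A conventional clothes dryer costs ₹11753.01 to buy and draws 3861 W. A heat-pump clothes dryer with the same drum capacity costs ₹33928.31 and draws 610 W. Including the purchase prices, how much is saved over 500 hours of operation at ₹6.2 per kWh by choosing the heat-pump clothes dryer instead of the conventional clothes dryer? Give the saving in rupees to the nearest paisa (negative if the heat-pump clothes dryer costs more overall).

conventional clothes dryer: ₹11753.01 + (3861/1000) kW × 500 h × ₹6.2 = ₹11753.01 + ₹11969.1 = ₹23722.11
heat-pump clothes dryer: ₹33928.31 + (610/1000) kW × 500 h × ₹6.2 = ₹33928.31 + ₹1891 = ₹35819.31
Saving = ₹23722.11 − ₹35819.31 = −₹12097.2

-₹12097.20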